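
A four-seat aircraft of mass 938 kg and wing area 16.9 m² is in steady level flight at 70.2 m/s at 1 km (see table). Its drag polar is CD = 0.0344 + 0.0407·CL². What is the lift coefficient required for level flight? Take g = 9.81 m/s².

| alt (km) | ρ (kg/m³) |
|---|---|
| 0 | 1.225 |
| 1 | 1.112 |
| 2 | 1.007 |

At 1 km, from the table: ρ = 1.112 kg/m³.
In steady level flight, lift balances weight: W = mg = 938 × 9.81 = 9201.8 N.
Dynamic pressure q = 0.5 × 1.112 × 70.2² = 2740 Pa.
CL = 2W/(ρv²S) = 2×9201.8/(1.112×70.2²×16.9) = 0.1987.

CL = 0.199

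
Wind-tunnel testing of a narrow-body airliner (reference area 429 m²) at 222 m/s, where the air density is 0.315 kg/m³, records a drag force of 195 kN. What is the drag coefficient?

From D = ½ρv²S·CD, rearranging gives CD = 2D/(ρv²S).
CD = 2 × 1.95×10^5 / (0.315 × 222² × 429) = 0.0586

CD = 0.0586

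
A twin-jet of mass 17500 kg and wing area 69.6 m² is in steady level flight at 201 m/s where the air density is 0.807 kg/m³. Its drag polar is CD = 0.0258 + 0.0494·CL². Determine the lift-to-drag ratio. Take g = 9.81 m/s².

In steady level flight, lift balances weight: W = mg = 17500 × 9.81 = 1.7168×10^5 N.
Dynamic pressure q = 0.5 × 0.807 × 201² = 16300 Pa.
CL = 2W/(ρv²S) = 2×1.7168×10^5/(0.807×201²×69.6) = 0.1513.
CD = 0.0258 + 0.0494 × 0.1513² = 0.02693.
L/D = CL/CD = 0.1513 / 0.02693 = 5.62

L/D = 5.62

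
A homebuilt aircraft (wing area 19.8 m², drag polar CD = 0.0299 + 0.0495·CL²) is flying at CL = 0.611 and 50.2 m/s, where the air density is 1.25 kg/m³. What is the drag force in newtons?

D = 1510 N

CD = 0.0299 + 0.0495 × 0.611² = 0.04838
D = ½ρv²S·CD = ½ × 1.25 × 50.2² × 19.8 × 0.04838 = 1510 N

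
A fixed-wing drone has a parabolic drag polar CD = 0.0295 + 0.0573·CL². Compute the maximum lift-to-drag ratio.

(L/D)max = 12.2

For CD = CD0 + K·CL², (L/D)max occurs at CL* = √(CD0/K) and equals 1/(2√(K·CD0)).
(L/D)max = 1/(2√(0.0573 × 0.0295)) = 1/(2 × 0.04111) = 12.2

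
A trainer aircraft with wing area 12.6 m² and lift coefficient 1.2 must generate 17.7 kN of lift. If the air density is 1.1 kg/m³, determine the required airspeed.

v = 46.1 m/s

L = ½ρv²S·CL ⇒ v = √(2L/(ρ·S·CL))
v = √(2 × 17700 / (1.1 × 12.6 × 1.2)) = √2128 = 46.1 m/s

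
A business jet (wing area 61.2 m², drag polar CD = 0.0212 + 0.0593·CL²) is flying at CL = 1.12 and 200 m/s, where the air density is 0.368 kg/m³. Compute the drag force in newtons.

CD = 0.0212 + 0.0593 × 1.12² = 0.09559
D = ½ρv²S·CD = ½ × 0.368 × 200² × 61.2 × 0.09559 = 43100 N

D = 43100 N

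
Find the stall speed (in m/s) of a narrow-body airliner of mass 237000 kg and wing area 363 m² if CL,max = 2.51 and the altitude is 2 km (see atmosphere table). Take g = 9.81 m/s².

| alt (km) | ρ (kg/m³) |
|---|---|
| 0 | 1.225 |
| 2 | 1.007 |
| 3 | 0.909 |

V_stall = 71.2 m/s

At 2 km, from the table: ρ = 1.007 kg/m³.
Weight W = mg = 237000 × 9.81 = 2.325×10^6 N.
V_stall = √(2W/(ρ·S·CL,max)) = √(2 × 2.325×10^6 / (1.007 × 363 × 2.51))
V_stall = √5068 = 71.2 m/s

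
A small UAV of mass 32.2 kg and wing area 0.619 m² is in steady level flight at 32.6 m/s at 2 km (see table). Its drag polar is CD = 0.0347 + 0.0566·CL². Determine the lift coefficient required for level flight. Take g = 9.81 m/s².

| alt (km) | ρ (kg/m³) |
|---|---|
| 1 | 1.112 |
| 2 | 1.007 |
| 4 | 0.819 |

At 2 km, from the table: ρ = 1.007 kg/m³.
Weight W = mg = 32.2 × 9.81 = 315.88 N; in level flight L = W.
q = ½ρv² = ½ × 1.007 × 32.6² = 535.1 Pa.
CL = 2W/(ρv²S) = 2×315.88/(1.007×32.6²×0.619) = 0.9537.

CL = 0.954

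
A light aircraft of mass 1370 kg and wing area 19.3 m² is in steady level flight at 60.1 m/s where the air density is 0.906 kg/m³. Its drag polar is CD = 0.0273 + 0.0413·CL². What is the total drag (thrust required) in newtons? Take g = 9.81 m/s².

D = 1100 N

Weight W = mg = 1370 × 9.81 = 13440 N; in level flight L = W.
q = ½ρv² = ½ × 0.906 × 60.1² = 1636 Pa.
CL = W/(q·S) = 13440 / (1636 × 19.3) = 0.4256.
CD = 0.0273 + 0.0413 × 0.4256² = 0.03478.
D = q·S·CD = 1636 × 19.3 × 0.03478 = 1098 N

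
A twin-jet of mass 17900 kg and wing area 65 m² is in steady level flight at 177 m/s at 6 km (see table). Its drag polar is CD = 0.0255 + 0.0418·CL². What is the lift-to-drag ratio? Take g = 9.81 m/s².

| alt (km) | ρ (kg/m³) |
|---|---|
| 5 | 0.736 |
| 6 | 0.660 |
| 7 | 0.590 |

At 6 km, from the table: ρ = 0.660 kg/m³.
Weight W = mg = 17900 × 9.81 = 1.756×10^5 N; in level flight L = W.
Dynamic pressure q = 0.5 × 0.66 × 177² = 10340 Pa.
Required CL = L/(qS) = 1.756×10^5/(10340·65) = 0.2613.
CD = 0.0255 + 0.0418 × 0.2613² = 0.02835.
L/D = CL/CD = 0.2613 / 0.02835 = 9.22

L/D = 9.22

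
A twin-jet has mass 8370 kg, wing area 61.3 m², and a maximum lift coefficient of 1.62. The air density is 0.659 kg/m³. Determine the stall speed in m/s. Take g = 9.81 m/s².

V_stall = 50.1 m/s

Weight W = mg = 8370 × 9.81 = 82110 N.
From L = ½ρV²S·CL,max = W: V_stall = √(2W/(ρSCL,max)) = √(2·82110/(0.659·61.3·1.62))
V_stall = √2509 = 50.1 m/s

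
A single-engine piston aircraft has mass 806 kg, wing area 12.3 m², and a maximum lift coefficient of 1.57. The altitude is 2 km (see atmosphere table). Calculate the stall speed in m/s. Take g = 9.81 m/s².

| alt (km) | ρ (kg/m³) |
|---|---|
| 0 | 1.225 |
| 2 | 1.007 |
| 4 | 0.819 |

At 2 km, from the table: ρ = 1.007 kg/m³.
At stall, lift equals weight: L = W = m·g = 806 × 9.81 = 7907 N.
V_stall = √(2W/(ρ·S·CL,max)) = √(2 × 7907 / (1.007 × 12.3 × 1.57))
V_stall = √813.2 = 28.5 m/s

V_stall = 28.5 m/s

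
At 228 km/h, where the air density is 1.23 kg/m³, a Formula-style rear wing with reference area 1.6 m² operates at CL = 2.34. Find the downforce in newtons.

Convert speed: v = 228 km/h ÷ 3.6 = 63.33 m/s.
Dynamic pressure q = ½ρv² = ½ × 1.23 × 63.33² = 2467 Pa.
L = q·S·CL = 2467 × 1.6 × 2.34 = 9240 N ≈ 9.24 kN

L = 9240 N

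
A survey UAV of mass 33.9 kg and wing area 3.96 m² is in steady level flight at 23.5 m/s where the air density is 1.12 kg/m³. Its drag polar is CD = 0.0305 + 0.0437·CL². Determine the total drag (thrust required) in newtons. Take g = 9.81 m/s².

Weight W = mg = 33.9 × 9.81 = 332.56 N; in level flight L = W.
Dynamic pressure q = 0.5 × 1.12 × 23.5² = 309.3 Pa.
CL = W/(q·S) = 332.56 / (309.3 × 3.96) = 0.2715.
CD = 0.0305 + 0.0437 × 0.2715² = 0.03372.
D = q·S·CD = 309.3 × 3.96 × 0.03372 = 41.3 N

D = 41.3 N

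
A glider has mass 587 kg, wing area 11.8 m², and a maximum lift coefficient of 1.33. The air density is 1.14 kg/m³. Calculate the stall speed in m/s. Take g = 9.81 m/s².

V_stall = 25.4 m/s

At stall, lift equals weight: L = W = m·g = 587 × 9.81 = 5758 N.
From L = ½ρV²S·CL,max = W: V_stall = √(2W/(ρSCL,max)) = √(2·5758/(1.14·11.8·1.33))
V_stall = √643.7 = 25.4 m/s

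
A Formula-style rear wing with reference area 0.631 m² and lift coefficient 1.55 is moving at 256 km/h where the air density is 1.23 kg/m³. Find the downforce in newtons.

L = 3040 N

Convert speed: v = 256 km/h ÷ 3.6 = 71.11 m/s.
L = ½ρv²S·CL = ½ × 1.23 × 71.11² × 0.631 × 1.55 = 3040 N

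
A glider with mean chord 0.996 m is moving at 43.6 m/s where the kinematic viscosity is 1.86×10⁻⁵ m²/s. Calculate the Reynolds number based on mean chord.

Re = 2.33×10^6

Re = v·c/ν = 43.6 × 0.996 / (1.86×10⁻⁵) = 2.33×10^6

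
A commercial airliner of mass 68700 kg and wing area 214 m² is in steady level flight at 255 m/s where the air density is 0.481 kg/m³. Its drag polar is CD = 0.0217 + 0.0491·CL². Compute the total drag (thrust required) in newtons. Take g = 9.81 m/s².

In steady level flight, lift balances weight: W = mg = 68700 × 9.81 = 6.7395×10^5 N.
q = ½ρv² = ½ × 0.481 × 255² = 15640 Pa.
CL = 2W/(ρv²S) = 2×6.7395×10^5/(0.481×255²×214) = 0.2014.
CD = 0.0217 + 0.0491 × 0.2014² = 0.02369.
D = q·S·CD = 15640 × 214 × 0.02369 = 79290 N

D = 79300 N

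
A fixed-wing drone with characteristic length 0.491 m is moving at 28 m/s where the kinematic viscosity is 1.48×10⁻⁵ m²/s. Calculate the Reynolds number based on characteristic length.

Re = 9.29×10^5

Re = v·c/ν = 28 × 0.491 / (1.48×10⁻⁵) = 9.29×10^5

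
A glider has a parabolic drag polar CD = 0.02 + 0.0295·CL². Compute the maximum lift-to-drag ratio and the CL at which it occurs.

(L/D)max = 20.6, at CL = 0.823

For CD = CD0 + K·CL², (L/D)max occurs at CL* = √(CD0/K) and equals 1/(2√(K·CD0)).
(L/D)max = 1/(2√(0.0295 × 0.02)) = 1/(2 × 0.02429) = 20.6
CL* = √(0.02/0.0295) = 0.823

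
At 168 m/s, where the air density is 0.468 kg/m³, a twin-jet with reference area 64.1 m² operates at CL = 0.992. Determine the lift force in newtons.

L = 4.2×10^5 N

L = ½ρv²S·CL = ½ × 0.468 × 168² × 64.1 × 0.992 = 4.2×10^5 N ≈ 420 kN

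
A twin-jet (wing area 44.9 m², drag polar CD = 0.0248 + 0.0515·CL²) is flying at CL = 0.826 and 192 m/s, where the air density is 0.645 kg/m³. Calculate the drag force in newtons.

D = 32000 N

CD = 0.0248 + 0.0515 × 0.826² = 0.05994
D = ½ρv²S·CD = ½ × 0.645 × 192² × 44.9 × 0.05994 = 32000 N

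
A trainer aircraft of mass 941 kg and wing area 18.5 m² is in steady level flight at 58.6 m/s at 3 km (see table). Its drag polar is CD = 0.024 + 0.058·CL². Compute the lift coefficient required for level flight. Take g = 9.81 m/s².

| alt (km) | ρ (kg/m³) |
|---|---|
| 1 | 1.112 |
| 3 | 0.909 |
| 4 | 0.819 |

CL = 0.32

At 3 km, from the table: ρ = 0.909 kg/m³.
In steady level flight, lift balances weight: W = mg = 941 × 9.81 = 9231.2 N.
q = ½ρv² = ½ × 0.909 × 58.6² = 1561 Pa.
CL = 2W/(ρv²S) = 2×9231.2/(0.909×58.6²×18.5) = 0.3197.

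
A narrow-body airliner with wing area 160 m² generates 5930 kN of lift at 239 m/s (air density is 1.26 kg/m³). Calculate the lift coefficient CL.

CL = 1.03

From L = ½ρv²S·CL, rearranging gives CL = 2L/(ρv²S).
CL = 2 × 5.93×10^6 / (1.26 × 239² × 160) = 1.03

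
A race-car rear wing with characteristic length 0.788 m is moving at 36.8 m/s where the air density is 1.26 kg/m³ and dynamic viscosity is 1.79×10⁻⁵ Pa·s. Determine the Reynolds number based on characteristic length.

Re = ρ·v·c/μ = 1.26 × 36.8 × 0.788 / (1.79×10⁻⁵) = 2.04×10^6

Re = 2.04×10^6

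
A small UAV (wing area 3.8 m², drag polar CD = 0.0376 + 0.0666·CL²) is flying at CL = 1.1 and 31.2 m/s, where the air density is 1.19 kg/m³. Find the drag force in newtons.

CD = 0.0376 + 0.0666 × 1.1² = 0.1182
D = ½ρv²S·CD = ½ × 1.19 × 31.2² × 3.8 × 0.1182 = 260 N

D = 260 N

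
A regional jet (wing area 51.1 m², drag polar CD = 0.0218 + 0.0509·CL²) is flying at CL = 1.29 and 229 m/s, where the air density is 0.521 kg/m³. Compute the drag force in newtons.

CD = 0.0218 + 0.0509 × 1.29² = 0.1065
D = ½ρv²S·CD = ½ × 0.521 × 229² × 51.1 × 0.1065 = 74300 N

D = 74300 N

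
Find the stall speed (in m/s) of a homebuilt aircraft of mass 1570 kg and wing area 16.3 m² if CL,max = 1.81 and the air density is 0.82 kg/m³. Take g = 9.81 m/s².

Stall occurs when L = W at CL,max. W = mg = 1570 × 9.81 = 15400 N.
V_stall = √(2W/(ρ·S·CL,max)) = √(2 × 15400 / (0.82 × 16.3 × 1.81))
V_stall = √1273 = 35.7 m/s

V_stall = 35.7 m/s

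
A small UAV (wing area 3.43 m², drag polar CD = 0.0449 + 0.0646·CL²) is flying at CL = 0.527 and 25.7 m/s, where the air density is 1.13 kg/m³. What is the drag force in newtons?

CD = 0.0449 + 0.0646 × 0.527² = 0.06284
D = ½ρv²S·CD = ½ × 1.13 × 25.7² × 3.43 × 0.06284 = 80.4 N

D = 80.4 N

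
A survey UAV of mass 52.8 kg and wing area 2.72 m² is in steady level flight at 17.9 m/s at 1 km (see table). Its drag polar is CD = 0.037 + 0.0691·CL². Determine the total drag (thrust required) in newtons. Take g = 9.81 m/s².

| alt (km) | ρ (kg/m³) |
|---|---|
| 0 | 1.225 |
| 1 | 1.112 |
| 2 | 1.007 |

D = 56.2 N

At 1 km, from the table: ρ = 1.112 kg/m³.
In steady level flight, lift balances weight: W = mg = 52.8 × 9.81 = 517.97 N.
Dynamic pressure q = 0.5 × 1.112 × 17.9² = 178.1 Pa.
CL = W/(q·S) = 517.97 / (178.1 × 2.72) = 1.069.
CD = 0.037 + 0.0691 × 1.069² = 0.116.
D = q·S·CD = 178.1 × 2.72 × 0.116 = 56.19 N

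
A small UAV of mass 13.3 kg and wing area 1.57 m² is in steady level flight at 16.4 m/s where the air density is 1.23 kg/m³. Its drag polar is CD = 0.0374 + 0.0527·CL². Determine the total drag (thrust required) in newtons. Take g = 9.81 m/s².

Level flight ⇒ L = W = m·g = 13.3 × 9.81 = 130.47 N.
q = ½ρv² = ½ × 1.23 × 16.4² = 165.4 Pa.
Required CL = L/(qS) = 130.47/(165.4·1.57) = 0.5024.
CD = 0.0374 + 0.0527 × 0.5024² = 0.0507.
D = q·S·CD = 165.4 × 1.57 × 0.0507 = 13.17 N

D = 13.2 N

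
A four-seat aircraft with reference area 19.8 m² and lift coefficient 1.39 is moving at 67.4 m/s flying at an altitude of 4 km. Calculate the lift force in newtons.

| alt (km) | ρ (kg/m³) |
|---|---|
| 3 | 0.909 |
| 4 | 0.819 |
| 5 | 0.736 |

L = 51200 N

At 4 km, from the table: ρ = 0.819 kg/m³.
Dynamic pressure q = ½ρv² = ½ × 0.819 × 67.4² = 1860 Pa.
L = q·S·CL = 1860 × 19.8 × 1.39 = 51200 N ≈ 51.2 kN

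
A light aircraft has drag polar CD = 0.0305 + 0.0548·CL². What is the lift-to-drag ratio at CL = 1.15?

CD = 0.0305 + 0.0548 × 1.15² = 0.103
L/D = CL/CD = 1.15 / 0.103 = 11.2

L/D = 11.2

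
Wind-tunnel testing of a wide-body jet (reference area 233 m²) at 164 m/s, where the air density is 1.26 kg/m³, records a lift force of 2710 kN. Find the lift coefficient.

CL = 0.686

From L = ½ρv²S·CL, rearranging gives CL = 2L/(ρv²S).
CL = 2 × 2.71×10^6 / (1.26 × 164² × 233) = 0.686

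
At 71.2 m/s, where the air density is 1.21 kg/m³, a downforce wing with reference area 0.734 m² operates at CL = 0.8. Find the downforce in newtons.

L = 1800 N

Dynamic pressure q = ½ρv² = ½ × 1.21 × 71.2² = 3067 Pa.
L = q·S·CL = 3067 × 0.734 × 0.8 = 1800 N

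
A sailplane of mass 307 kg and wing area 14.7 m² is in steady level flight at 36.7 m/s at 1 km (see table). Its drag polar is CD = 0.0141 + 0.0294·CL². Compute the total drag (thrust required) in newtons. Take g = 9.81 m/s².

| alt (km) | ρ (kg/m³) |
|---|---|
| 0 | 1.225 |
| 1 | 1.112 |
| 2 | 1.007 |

At 1 km, from the table: ρ = 1.112 kg/m³.
In steady level flight, lift balances weight: W = mg = 307 × 9.81 = 3011.7 N.
Dynamic pressure q = 0.5 × 1.112 × 36.7² = 748.9 Pa.
CL = 2W/(ρv²S) = 2×3011.7/(1.112×36.7²×14.7) = 0.2736.
CD = 0.0141 + 0.0294 × 0.2736² = 0.0163.
D = q·S·CD = 748.9 × 14.7 × 0.0163 = 179.4 N

D = 179 N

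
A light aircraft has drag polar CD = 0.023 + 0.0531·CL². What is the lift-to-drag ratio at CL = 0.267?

CD = 0.023 + 0.0531 × 0.267² = 0.02679
L/D = CL/CD = 0.267 / 0.02679 = 9.97

L/D = 9.97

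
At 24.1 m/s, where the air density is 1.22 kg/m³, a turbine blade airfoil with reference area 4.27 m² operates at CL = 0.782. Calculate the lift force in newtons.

Dynamic pressure q = ½ρv² = ½ × 1.22 × 24.1² = 354.3 Pa.
L = q·S·CL = 354.3 × 4.27 × 0.782 = 1180 N

L = 1180 N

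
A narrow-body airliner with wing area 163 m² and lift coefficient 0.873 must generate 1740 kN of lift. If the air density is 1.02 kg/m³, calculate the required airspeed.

L = ½ρv²S·CL ⇒ v = √(2L/(ρ·S·CL))
v = √(2 × 1.74×10^6 / (1.02 × 163 × 0.873)) = √23980 = 155 m/s

v = 155 m/s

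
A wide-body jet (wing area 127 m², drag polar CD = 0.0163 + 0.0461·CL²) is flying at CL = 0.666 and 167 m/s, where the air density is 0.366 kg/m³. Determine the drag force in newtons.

D = 23800 N

CD = 0.0163 + 0.0461 × 0.666² = 0.03675
D = ½ρv²S·CD = ½ × 0.366 × 167² × 127 × 0.03675 = 23800 N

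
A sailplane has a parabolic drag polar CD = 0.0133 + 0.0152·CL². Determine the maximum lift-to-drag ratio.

For CD = CD0 + K·CL², (L/D)max occurs at CL* = √(CD0/K) and equals 1/(2√(K·CD0)).
(L/D)max = 1/(2√(0.0152 × 0.0133)) = 1/(2 × 0.01422) = 35.2

(L/D)max = 35.2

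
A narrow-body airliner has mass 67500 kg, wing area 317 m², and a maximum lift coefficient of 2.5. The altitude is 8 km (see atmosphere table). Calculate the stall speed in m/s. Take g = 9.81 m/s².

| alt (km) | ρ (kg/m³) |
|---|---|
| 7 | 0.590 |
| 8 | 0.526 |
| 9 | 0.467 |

At 8 km, from the table: ρ = 0.526 kg/m³.
Weight W = mg = 67500 × 9.81 = 6.622×10^5 N.
From L = ½ρV²S·CL,max = W: V_stall = √(2W/(ρSCL,max)) = √(2·6.622×10^5/(0.526·317·2.5))
V_stall = √3177 = 56.4 m/s

V_stall = 56.4 m/s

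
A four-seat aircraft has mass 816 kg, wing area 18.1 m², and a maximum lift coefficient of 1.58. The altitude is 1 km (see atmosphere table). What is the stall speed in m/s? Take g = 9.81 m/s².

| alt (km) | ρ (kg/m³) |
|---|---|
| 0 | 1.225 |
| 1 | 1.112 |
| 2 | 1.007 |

At 1 km, from the table: ρ = 1.112 kg/m³.
Weight W = mg = 816 × 9.81 = 8005 N.
From L = ½ρV²S·CL,max = W: V_stall = √(2W/(ρSCL,max)) = √(2·8005/(1.112·18.1·1.58))
V_stall = √503.4 = 22.4 m/s

V_stall = 22.4 m/s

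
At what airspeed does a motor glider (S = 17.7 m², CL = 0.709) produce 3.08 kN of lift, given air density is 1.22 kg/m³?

L = ½ρv²S·CL ⇒ v = √(2L/(ρ·S·CL))
v = √(2 × 3080 / (1.22 × 17.7 × 0.709)) = √402.3 = 20.1 m/s

v = 20.1 m/s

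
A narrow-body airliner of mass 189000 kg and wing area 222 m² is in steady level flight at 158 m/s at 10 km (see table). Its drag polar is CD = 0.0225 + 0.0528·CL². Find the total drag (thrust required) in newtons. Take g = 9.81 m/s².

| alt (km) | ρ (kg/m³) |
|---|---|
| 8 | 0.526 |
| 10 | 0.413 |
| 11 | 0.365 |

At 10 km, from the table: ρ = 0.413 kg/m³.
Weight W = mg = 189000 × 9.81 = 1.8541×10^6 N; in level flight L = W.
Dynamic pressure q = 0.5 × 0.413 × 158² = 5155 Pa.
Required CL = L/(qS) = 1.8541×10^6/(5155·222) = 1.62.
CD = 0.0225 + 0.0528 × 1.62² = 0.1611.
D = q·S·CD = 5155 × 222 × 0.1611 = 1.844×10^5 N

D = 1.84×10^5 N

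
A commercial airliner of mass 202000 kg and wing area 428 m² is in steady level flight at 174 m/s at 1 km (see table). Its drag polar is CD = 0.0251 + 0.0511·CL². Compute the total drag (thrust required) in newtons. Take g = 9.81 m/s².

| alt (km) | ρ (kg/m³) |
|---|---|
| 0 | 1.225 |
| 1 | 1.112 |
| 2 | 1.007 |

D = 2.09×10^5 N

At 1 km, from the table: ρ = 1.112 kg/m³.
Weight W = mg = 202000 × 9.81 = 1.9816×10^6 N; in level flight L = W.
q = ½ρv² = ½ × 1.112 × 174² = 16830 Pa.
CL = 2W/(ρv²S) = 2×1.9816×10^6/(1.112×174²×428) = 0.275.
CD = 0.0251 + 0.0511 × 0.275² = 0.02897.
D = q·S·CD = 16830 × 428 × 0.02897 = 2.087×10^5 N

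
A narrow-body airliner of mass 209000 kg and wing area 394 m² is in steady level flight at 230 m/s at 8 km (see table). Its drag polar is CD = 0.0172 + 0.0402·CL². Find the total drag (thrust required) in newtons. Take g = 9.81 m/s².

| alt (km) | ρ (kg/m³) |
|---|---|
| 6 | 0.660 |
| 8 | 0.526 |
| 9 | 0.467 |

At 8 km, from the table: ρ = 0.526 kg/m³.
In steady level flight, lift balances weight: W = mg = 209000 × 9.81 = 2.0503×10^6 N.
q = ½ρv² = ½ × 0.526 × 230² = 13910 Pa.
Required CL = L/(qS) = 2.0503×10^6/(13910·394) = 0.374.
CD = 0.0172 + 0.0402 × 0.374² = 0.02282.
D = q·S·CD = 13910 × 394 × 0.02282 = 1.251×10^5 N

D = 1.25×10^5 N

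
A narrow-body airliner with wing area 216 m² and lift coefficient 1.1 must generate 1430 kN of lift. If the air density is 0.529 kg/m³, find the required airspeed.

L = ½ρv²S·CL ⇒ v = √(2L/(ρ·S·CL))
v = √(2 × 1.43×10^6 / (0.529 × 216 × 1.1)) = √22750 = 151 m/s

v = 151 m/s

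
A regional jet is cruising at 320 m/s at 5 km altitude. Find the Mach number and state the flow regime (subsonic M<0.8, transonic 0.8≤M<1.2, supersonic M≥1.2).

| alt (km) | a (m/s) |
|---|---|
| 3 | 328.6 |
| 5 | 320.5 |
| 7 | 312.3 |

M = 0.998 (transonic)

At 5 km, from the table: a = 320.5 m/s.
M = v/a = 320 / 320.5 = 0.998
M = 0.998 → transonic.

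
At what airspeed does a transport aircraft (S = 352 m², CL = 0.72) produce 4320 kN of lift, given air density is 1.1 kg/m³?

v = 176 m/s

L = ½ρv²S·CL ⇒ v = √(2L/(ρ·S·CL))
v = √(2 × 4.32×10^6 / (1.1 × 352 × 0.72)) = √30990 = 176 m/s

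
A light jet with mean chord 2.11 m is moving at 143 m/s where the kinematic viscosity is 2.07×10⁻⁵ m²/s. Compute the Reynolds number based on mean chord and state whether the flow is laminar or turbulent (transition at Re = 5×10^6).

Re = v·c/ν = 143 × 2.11 / (2.07×10⁻⁵) = 1.46×10^7
Since 1.46×10^7 > 5×10^6, the flow is turbulent.

Re = 1.46×10^7 (turbulent)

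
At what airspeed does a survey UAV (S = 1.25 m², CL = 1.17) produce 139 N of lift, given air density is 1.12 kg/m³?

v = 13 m/s

L = ½ρv²S·CL ⇒ v = √(2L/(ρ·S·CL))
v = √(2 × 139 / (1.12 × 1.25 × 1.17)) = √169.7 = 13 m/s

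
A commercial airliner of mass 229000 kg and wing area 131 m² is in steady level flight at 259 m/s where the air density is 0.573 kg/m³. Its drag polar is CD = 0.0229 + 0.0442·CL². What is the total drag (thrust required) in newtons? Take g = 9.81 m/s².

Level flight ⇒ L = W = m·g = 229000 × 9.81 = 2.2465×10^6 N.
q = ½ρv² = ½ × 0.573 × 259² = 19220 Pa.
Required CL = L/(qS) = 2.2465×10^6/(19220·131) = 0.8923.
CD = 0.0229 + 0.0442 × 0.8923² = 0.05809.
D = q·S·CD = 19220 × 131 × 0.05809 = 1.463×10^5 N

D = 1.46×10^5 N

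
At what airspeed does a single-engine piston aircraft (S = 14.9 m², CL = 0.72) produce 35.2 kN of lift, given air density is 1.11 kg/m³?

v = 76.9 m/s

L = ½ρv²S·CL ⇒ v = √(2L/(ρ·S·CL))
v = √(2 × 35200 / (1.11 × 14.9 × 0.72)) = √5912 = 76.9 m/s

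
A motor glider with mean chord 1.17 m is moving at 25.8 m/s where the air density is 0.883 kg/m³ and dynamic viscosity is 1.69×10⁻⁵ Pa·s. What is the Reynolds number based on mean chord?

Re = ρ·v·c/μ = 0.883 × 25.8 × 1.17 / (1.69×10⁻⁵) = 1.58×10^6

Re = 1.58×10^6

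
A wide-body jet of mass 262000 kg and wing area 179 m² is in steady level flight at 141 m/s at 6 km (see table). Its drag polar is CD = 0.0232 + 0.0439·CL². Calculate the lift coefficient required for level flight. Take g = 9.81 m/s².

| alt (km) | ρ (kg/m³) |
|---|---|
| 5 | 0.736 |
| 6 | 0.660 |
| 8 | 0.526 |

CL = 2.19

At 6 km, from the table: ρ = 0.660 kg/m³.
Level flight ⇒ L = W = m·g = 262000 × 9.81 = 2.5702×10^6 N.
Dynamic pressure q = 0.5 × 0.66 × 141² = 6561 Pa.
CL = 2W/(ρv²S) = 2×2.5702×10^6/(0.66×141²×179) = 2.189.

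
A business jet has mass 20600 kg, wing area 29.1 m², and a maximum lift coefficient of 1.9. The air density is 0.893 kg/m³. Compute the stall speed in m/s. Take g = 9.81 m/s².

V_stall = 90.5 m/s

Weight W = mg = 20600 × 9.81 = 2.021×10^5 N.
V_stall = √(2W/(ρ·S·CL,max)) = √(2 × 2.021×10^5 / (0.893 × 29.1 × 1.9))
V_stall = √8186 = 90.5 m/s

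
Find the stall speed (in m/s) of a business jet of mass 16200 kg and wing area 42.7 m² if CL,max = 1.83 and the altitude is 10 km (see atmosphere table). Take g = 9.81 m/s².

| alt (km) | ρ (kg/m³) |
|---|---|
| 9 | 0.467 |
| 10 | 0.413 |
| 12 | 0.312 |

V_stall = 99.2 m/s

At 10 km, from the table: ρ = 0.413 kg/m³.
Weight W = mg = 16200 × 9.81 = 1.589×10^5 N.
V_stall = √(2W/(ρ·S·CL,max)) = √(2 × 1.589×10^5 / (0.413 × 42.7 × 1.83))
V_stall = √9849 = 99.2 m/s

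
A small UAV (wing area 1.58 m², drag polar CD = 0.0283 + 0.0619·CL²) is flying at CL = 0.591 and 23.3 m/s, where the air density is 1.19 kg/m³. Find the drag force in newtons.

CD = 0.0283 + 0.0619 × 0.591² = 0.04992
D = ½ρv²S·CD = ½ × 1.19 × 23.3² × 1.58 × 0.04992 = 25.5 N

D = 25.5 N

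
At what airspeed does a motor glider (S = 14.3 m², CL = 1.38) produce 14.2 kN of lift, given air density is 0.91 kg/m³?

v = 39.8 m/s

L = ½ρv²S·CL ⇒ v = √(2L/(ρ·S·CL))
v = √(2 × 14200 / (0.91 × 14.3 × 1.38)) = √1581 = 39.8 m/s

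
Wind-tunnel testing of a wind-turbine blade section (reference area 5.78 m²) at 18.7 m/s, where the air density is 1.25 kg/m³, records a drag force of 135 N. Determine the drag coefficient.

CD = 0.107

From D = ½ρv²S·CD, rearranging gives CD = 2D/(ρv²S).
CD = 2 × 135 / (1.25 × 18.7² × 5.78) = 0.107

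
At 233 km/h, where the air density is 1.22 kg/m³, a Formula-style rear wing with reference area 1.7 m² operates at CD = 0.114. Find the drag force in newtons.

D = 495 N

Convert speed: v = 233 km/h ÷ 3.6 = 64.72 m/s.
Dynamic pressure q = ½ρv² = ½ × 1.22 × 64.72² = 2555 Pa.
D = q·S·CD = 2555 × 1.7 × 0.114 = 495 N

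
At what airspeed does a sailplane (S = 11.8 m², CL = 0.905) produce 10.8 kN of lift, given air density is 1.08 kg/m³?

L = ½ρv²S·CL ⇒ v = √(2L/(ρ·S·CL))
v = √(2 × 10800 / (1.08 × 11.8 × 0.905)) = √1873 = 43.3 m/s

v = 43.3 m/s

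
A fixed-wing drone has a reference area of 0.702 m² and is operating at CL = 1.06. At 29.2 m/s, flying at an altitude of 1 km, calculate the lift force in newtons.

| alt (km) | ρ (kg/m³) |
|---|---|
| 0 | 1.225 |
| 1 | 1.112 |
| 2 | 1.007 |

At 1 km, from the table: ρ = 1.112 kg/m³.
L = ½ρv²S·CL = ½ × 1.112 × 29.2² × 0.702 × 1.06 = 353 N

L = 353 N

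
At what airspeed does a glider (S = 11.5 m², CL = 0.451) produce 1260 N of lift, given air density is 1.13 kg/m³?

v = 20.7 m/s

L = ½ρv²S·CL ⇒ v = √(2L/(ρ·S·CL))
v = √(2 × 1260 / (1.13 × 11.5 × 0.451)) = √430 = 20.7 m/s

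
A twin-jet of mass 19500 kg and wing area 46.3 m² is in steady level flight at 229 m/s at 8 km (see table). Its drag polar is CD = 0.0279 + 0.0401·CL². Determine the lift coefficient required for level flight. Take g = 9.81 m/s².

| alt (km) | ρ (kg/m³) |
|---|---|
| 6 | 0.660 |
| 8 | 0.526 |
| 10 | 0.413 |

CL = 0.3

At 8 km, from the table: ρ = 0.526 kg/m³.
Weight W = mg = 19500 × 9.81 = 1.913×10^5 N; in level flight L = W.
Dynamic pressure q = 0.5 × 0.526 × 229² = 13790 Pa.
CL = 2W/(ρv²S) = 2×1.913×10^5/(0.526×229²×46.3) = 0.2996.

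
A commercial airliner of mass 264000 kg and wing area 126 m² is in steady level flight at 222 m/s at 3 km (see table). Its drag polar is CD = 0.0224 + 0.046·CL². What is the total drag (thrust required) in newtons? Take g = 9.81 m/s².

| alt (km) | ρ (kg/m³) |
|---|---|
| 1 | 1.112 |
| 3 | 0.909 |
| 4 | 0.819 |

At 3 km, from the table: ρ = 0.909 kg/m³.
In steady level flight, lift balances weight: W = mg = 264000 × 9.81 = 2.5898×10^6 N.
q = ½ρv² = ½ × 0.909 × 222² = 22400 Pa.
CL = W/(q·S) = 2.5898×10^6 / (22400 × 126) = 0.9176.
CD = 0.0224 + 0.046 × 0.9176² = 0.06113.
D = q·S·CD = 22400 × 126 × 0.06113 = 1.725×10^5 N

D = 1.73×10^5 N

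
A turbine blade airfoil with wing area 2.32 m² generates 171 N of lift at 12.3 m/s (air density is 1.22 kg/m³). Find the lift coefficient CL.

CL = 0.799

From L = ½ρv²S·CL, rearranging gives CL = 2L/(ρv²S).
CL = 2 × 171 / (1.22 × 12.3² × 2.32) = 0.799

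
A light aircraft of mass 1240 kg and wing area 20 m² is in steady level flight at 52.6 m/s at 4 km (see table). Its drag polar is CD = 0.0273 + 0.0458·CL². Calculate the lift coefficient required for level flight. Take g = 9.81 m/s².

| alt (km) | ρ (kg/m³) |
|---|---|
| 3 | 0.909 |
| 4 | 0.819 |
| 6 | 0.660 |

At 4 km, from the table: ρ = 0.819 kg/m³.
Level flight ⇒ L = W = m·g = 1240 × 9.81 = 12164 N.
Dynamic pressure q = 0.5 × 0.819 × 52.6² = 1133 Pa.
CL = W/(q·S) = 12164 / (1133 × 20) = 0.5368.

CL = 0.537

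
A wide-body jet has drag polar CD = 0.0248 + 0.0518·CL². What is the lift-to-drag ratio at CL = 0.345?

CD = 0.0248 + 0.0518 × 0.345² = 0.03097
L/D = CL/CD = 0.345 / 0.03097 = 11.1

L/D = 11.1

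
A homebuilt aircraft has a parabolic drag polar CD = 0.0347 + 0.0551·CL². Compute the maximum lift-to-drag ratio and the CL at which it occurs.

For CD = CD0 + K·CL², (L/D)max occurs at CL* = √(CD0/K) and equals 1/(2√(K·CD0)).
(L/D)max = 1/(2√(0.0551 × 0.0347)) = 1/(2 × 0.04373) = 11.4
CL* = √(0.0347/0.0551) = 0.794

(L/D)max = 11.4, at CL = 0.794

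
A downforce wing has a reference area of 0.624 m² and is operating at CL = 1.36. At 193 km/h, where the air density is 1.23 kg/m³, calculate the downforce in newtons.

Convert speed: v = 193 km/h ÷ 3.6 = 53.61 m/s.
L = ½ρv²S·CL = ½ × 1.23 × 53.61² × 0.624 × 1.36 = 1500 N

L = 1500 N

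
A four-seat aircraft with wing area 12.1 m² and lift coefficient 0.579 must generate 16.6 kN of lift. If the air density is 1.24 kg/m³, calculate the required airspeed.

v = 61.8 m/s

L = ½ρv²S·CL ⇒ v = √(2L/(ρ·S·CL))
v = √(2 × 16600 / (1.24 × 12.1 × 0.579)) = √3822 = 61.8 m/s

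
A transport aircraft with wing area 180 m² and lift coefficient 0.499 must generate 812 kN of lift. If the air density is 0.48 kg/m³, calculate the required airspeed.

L = ½ρv²S·CL ⇒ v = √(2L/(ρ·S·CL))
v = √(2 × 8.12×10^5 / (0.48 × 180 × 0.499)) = √37670 = 194 m/s

v = 194 m/s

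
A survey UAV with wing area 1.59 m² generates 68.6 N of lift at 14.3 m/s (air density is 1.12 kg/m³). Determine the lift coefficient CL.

From L = ½ρv²S·CL, rearranging gives CL = 2L/(ρv²S).
CL = 2 × 68.6 / (1.12 × 14.3² × 1.59) = 0.377

CL = 0.377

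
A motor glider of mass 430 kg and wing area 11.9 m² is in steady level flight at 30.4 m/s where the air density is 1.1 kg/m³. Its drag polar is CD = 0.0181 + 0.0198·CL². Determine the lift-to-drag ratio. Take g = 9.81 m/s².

Weight W = mg = 430 × 9.81 = 4218.3 N; in level flight L = W.
Dynamic pressure q = 0.5 × 1.1 × 30.4² = 508.3 Pa.
CL = W/(q·S) = 4218.3 / (508.3 × 11.9) = 0.6974.
CD = 0.0181 + 0.0198 × 0.6974² = 0.02773.
L/D = CL/CD = 0.6974 / 0.02773 = 25.1

L/D = 25.1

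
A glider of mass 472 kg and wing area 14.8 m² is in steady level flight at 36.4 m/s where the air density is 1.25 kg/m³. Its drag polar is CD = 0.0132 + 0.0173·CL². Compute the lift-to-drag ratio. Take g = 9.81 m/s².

L/D = 24.1

Weight W = mg = 472 × 9.81 = 4630.3 N; in level flight L = W.
q = ½ρv² = ½ × 1.25 × 36.4² = 828.1 Pa.
CL = W/(q·S) = 4630.3 / (828.1 × 14.8) = 0.3778.
CD = 0.0132 + 0.0173 × 0.3778² = 0.01567.
L/D = CL/CD = 0.3778 / 0.01567 = 24.1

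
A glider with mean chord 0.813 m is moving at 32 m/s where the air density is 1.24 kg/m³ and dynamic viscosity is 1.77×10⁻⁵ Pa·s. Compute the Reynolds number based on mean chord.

Re = ρ·v·c/μ = 1.24 × 32 × 0.813 / (1.77×10⁻⁵) = 1.82×10^6

Re = 1.82×10^6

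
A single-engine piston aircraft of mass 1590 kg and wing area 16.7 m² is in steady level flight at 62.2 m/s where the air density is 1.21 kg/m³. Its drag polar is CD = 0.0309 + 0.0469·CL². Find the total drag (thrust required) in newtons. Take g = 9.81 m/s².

D = 1500 N

Level flight ⇒ L = W = m·g = 1590 × 9.81 = 15598 N.
Dynamic pressure q = 0.5 × 1.21 × 62.2² = 2341 Pa.
CL = 2W/(ρv²S) = 2×15598/(1.21×62.2²×16.7) = 0.399.
CD = 0.0309 + 0.0469 × 0.399² = 0.03837.
D = q·S·CD = 2341 × 16.7 × 0.03837 = 1500 N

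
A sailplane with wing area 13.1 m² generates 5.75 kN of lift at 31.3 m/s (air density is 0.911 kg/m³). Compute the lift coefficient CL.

From L = ½ρv²S·CL, rearranging gives CL = 2L/(ρv²S).
CL = 2 × 5750 / (0.911 × 31.3² × 13.1) = 0.984

CL = 0.984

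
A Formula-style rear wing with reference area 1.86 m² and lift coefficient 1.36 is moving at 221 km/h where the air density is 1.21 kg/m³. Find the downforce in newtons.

Convert speed: v = 221 km/h ÷ 3.6 = 61.39 m/s.
L = ½ρv²S·CL = ½ × 1.21 × 61.39² × 1.86 × 1.36 = 5770 N ≈ 5.77 kN

L = 5770 N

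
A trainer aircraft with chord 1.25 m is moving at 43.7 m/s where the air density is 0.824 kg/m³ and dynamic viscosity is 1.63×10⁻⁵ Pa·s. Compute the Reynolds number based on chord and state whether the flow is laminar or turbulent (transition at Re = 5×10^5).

Re = ρ·v·c/μ = 0.824 × 43.7 × 1.25 / (1.63×10⁻⁵) = 2.76×10^6
Since 2.76×10^6 > 5×10^5, the flow is turbulent.

Re = 2.76×10^6 (turbulent)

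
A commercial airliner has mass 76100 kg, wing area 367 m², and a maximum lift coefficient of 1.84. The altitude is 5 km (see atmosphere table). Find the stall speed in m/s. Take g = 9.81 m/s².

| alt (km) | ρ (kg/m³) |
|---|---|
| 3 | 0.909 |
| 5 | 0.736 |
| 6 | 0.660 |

V_stall = 54.8 m/s

At 5 km, from the table: ρ = 0.736 kg/m³.
At stall, lift equals weight: L = W = m·g = 76100 × 9.81 = 7.465×10^5 N.
V_stall = √(2W/(ρ·S·CL,max)) = √(2 × 7.465×10^5 / (0.736 × 367 × 1.84))
V_stall = √3004 = 54.8 m/s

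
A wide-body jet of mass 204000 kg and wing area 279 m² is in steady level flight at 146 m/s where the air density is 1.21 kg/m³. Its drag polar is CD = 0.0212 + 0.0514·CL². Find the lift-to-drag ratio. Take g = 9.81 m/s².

L/D = 15

Weight W = mg = 204000 × 9.81 = 2.0012×10^6 N; in level flight L = W.
q = ½ρv² = ½ × 1.21 × 146² = 12900 Pa.
CL = W/(q·S) = 2.0012×10^6 / (12900 × 279) = 0.5562.
CD = 0.0212 + 0.0514 × 0.5562² = 0.0371.
L/D = CL/CD = 0.5562 / 0.0371 = 15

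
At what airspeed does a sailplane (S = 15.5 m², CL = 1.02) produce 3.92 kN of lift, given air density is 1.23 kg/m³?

v = 20.1 m/s

L = ½ρv²S·CL ⇒ v = √(2L/(ρ·S·CL))
v = √(2 × 3920 / (1.23 × 15.5 × 1.02)) = √403.2 = 20.1 m/s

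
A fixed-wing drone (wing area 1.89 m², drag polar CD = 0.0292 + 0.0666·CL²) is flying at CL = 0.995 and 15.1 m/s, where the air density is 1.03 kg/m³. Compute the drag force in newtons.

D = 21.1 N

CD = 0.0292 + 0.0666 × 0.995² = 0.09514
D = ½ρv²S·CD = ½ × 1.03 × 15.1² × 1.89 × 0.09514 = 21.1 N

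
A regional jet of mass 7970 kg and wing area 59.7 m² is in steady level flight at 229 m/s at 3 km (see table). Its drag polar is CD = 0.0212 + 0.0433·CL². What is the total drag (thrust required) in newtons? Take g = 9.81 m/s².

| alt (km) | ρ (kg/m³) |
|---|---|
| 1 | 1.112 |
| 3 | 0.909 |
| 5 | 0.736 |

At 3 km, from the table: ρ = 0.909 kg/m³.
Level flight ⇒ L = W = m·g = 7970 × 9.81 = 78186 N.
Dynamic pressure q = 0.5 × 0.909 × 229² = 23830 Pa.
Required CL = L/(qS) = 78186/(23830·59.7) = 0.05495.
CD = 0.0212 + 0.0433 × 0.05495² = 0.02133.
D = q·S·CD = 23830 × 59.7 × 0.02133 = 30350 N

D = 30400 N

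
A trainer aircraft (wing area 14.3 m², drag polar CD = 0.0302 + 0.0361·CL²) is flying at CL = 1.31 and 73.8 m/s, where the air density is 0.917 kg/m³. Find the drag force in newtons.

D = 3290 N

CD = 0.0302 + 0.0361 × 1.31² = 0.09215
D = ½ρv²S·CD = ½ × 0.917 × 73.8² × 14.3 × 0.09215 = 3290 N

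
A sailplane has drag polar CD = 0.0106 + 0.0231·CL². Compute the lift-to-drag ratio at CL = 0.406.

CD = 0.0106 + 0.0231 × 0.406² = 0.01441
L/D = CL/CD = 0.406 / 0.01441 = 28.2

L/D = 28.2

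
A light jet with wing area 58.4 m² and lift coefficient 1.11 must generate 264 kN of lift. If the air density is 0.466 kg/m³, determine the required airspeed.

L = ½ρv²S·CL ⇒ v = √(2L/(ρ·S·CL))
v = √(2 × 2.64×10^5 / (0.466 × 58.4 × 1.11)) = √17480 = 132 m/s

v = 132 m/s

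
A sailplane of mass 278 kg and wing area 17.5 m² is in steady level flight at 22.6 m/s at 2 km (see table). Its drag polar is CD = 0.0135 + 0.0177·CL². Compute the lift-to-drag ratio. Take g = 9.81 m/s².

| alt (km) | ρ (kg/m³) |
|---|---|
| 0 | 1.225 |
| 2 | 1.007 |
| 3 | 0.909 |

At 2 km, from the table: ρ = 1.007 kg/m³.
Weight W = mg = 278 × 9.81 = 2727.2 N; in level flight L = W.
q = ½ρv² = ½ × 1.007 × 22.6² = 257.2 Pa.
Required CL = L/(qS) = 2727.2/(257.2·17.5) = 0.606.
CD = 0.0135 + 0.0177 × 0.606² = 0.02.
L/D = CL/CD = 0.606 / 0.02 = 30.3

L/D = 30.3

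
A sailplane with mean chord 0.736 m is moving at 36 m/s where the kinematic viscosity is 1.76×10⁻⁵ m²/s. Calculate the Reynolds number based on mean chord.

Re = 1.51×10^6

Re = v·c/ν = 36 × 0.736 / (1.76×10⁻⁵) = 1.51×10^6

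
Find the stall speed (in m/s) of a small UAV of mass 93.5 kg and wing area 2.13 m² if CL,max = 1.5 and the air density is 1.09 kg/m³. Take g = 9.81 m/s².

V_stall = 23 m/s

Stall occurs when L = W at CL,max. W = mg = 93.5 × 9.81 = 917.2 N.
V_stall = √(2W/(ρ·S·CL,max)) = √(2 × 917.2 / (1.09 × 2.13 × 1.5))
V_stall = √526.8 = 23 m/s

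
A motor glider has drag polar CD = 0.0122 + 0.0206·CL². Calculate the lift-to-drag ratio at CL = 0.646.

CD = 0.0122 + 0.0206 × 0.646² = 0.0208
L/D = CL/CD = 0.646 / 0.0208 = 31.1

L/D = 31.1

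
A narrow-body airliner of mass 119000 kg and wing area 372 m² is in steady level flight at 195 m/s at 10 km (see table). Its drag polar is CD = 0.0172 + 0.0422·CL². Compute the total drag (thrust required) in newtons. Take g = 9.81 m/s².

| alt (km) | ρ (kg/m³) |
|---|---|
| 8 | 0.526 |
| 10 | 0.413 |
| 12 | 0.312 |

D = 69900 N

At 10 km, from the table: ρ = 0.413 kg/m³.
Weight W = mg = 119000 × 9.81 = 1.1674×10^6 N; in level flight L = W.
Dynamic pressure q = 0.5 × 0.413 × 195² = 7852 Pa.
Required CL = L/(qS) = 1.1674×10^6/(7852·372) = 0.3997.
CD = 0.0172 + 0.0422 × 0.3997² = 0.02394.
D = q·S·CD = 7852 × 372 × 0.02394 = 69930 N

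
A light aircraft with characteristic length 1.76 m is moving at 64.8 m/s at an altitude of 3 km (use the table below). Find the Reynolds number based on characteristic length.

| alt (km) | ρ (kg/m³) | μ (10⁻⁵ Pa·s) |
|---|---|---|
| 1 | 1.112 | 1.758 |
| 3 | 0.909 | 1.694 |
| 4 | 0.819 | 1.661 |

Re = 6.12×10^6

At 3 km, from the table: ρ = 0.909 kg/m³, μ = 1.694×10⁻⁵ Pa·s.
Re = ρ·v·c/μ = 0.909 × 64.8 × 1.76 / (1.694×10⁻⁵) = 6.12×10^6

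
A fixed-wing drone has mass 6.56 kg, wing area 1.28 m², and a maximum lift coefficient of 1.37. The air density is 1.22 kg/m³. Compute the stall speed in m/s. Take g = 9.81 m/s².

V_stall = 7.76 m/s

Stall occurs when L = W at CL,max. W = mg = 6.56 × 9.81 = 64.35 N.
From L = ½ρV²S·CL,max = W: V_stall = √(2W/(ρSCL,max)) = √(2·64.35/(1.22·1.28·1.37))
V_stall = √60.16 = 7.76 m/s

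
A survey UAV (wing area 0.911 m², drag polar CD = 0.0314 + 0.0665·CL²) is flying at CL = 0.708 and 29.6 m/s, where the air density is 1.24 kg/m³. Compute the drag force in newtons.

CD = 0.0314 + 0.0665 × 0.708² = 0.06473
D = ½ρv²S·CD = ½ × 1.24 × 29.6² × 0.911 × 0.06473 = 32 N

D = 32 N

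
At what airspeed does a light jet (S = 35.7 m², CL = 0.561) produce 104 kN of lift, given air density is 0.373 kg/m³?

L = ½ρv²S·CL ⇒ v = √(2L/(ρ·S·CL))
v = √(2 × 1.04×10^5 / (0.373 × 35.7 × 0.561)) = √27840 = 167 m/s

v = 167 m/s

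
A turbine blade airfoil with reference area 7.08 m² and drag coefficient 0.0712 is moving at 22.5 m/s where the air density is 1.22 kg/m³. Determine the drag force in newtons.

D = 156 N

Dynamic pressure q = ½ρv² = ½ × 1.22 × 22.5² = 308.8 Pa.
D = q·S·CD = 308.8 × 7.08 × 0.0712 = 156 N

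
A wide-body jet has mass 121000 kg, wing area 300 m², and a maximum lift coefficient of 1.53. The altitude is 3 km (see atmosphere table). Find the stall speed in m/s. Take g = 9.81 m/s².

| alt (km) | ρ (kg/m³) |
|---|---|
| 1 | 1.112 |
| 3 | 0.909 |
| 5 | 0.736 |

V_stall = 75.4 m/s

At 3 km, from the table: ρ = 0.909 kg/m³.
Weight W = mg = 121000 × 9.81 = 1.187×10^6 N.
V_stall = √(2W/(ρ·S·CL,max)) = √(2 × 1.187×10^6 / (0.909 × 300 × 1.53))
V_stall = √5690 = 75.4 m/s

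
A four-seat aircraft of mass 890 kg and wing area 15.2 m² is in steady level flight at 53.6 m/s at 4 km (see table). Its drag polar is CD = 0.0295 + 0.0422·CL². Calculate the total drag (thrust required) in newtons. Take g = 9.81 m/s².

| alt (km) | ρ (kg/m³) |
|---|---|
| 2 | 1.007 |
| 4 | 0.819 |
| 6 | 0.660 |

D = 707 N

At 4 km, from the table: ρ = 0.819 kg/m³.
Weight W = mg = 890 × 9.81 = 8730.9 N; in level flight L = W.
q = ½ρv² = ½ × 0.819 × 53.6² = 1176 Pa.
CL = 2W/(ρv²S) = 2×8730.9/(0.819×53.6²×15.2) = 0.4882.
CD = 0.0295 + 0.0422 × 0.4882² = 0.03956.
D = q·S·CD = 1176 × 15.2 × 0.03956 = 707.4 N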